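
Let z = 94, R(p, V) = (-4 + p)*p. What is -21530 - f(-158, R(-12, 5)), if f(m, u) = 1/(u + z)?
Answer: -6157581/286 ≈ -21530.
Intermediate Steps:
R(p, V) = p*(-4 + p)
f(m, u) = 1/(94 + u) (f(m, u) = 1/(u + 94) = 1/(94 + u))
-21530 - f(-158, R(-12, 5)) = -21530 - 1/(94 - 12*(-4 - 12)) = -21530 - 1/(94 - 12*(-16)) = -21530 - 1/(94 + 192) = -21530 - 1/286 = -6157581/286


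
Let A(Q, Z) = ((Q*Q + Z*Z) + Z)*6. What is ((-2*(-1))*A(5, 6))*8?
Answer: 6432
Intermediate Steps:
A(Q, Z) = 6*Z + 6*Q² + 6*Z² (A(Q, Z) = ((Q² + Z²) + Z)*6 = (Z + Q² + Z²)*6 = 6*Z + 6*Q² + 6*Z²)
((-2*(-1))*A(5, 6))*8 = ((-2*(-1))*(6*6 + 6*5² + 6*6²))*8 = (2*(36 + 6*25 + 6*36))*8 = (2*(36 + 150 + 216))*8 = (2*402)*8 = 804*8 = 6432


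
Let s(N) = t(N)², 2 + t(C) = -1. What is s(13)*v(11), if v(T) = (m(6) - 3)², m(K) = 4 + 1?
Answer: 36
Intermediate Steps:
t(C) = -3 (t(C) = -2 - 1 = -3)
m(K) = 5
v(T) = 4 (v(T) = (5 - 3)² = 2² = 4)
s(N) = 9 (s(N) = (-3)² = 9)
s(13)*v(11) = 9*4 = 36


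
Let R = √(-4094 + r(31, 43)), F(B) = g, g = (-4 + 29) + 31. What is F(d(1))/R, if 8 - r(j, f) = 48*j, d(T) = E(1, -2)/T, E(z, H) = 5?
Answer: -28*I*√5574/2787 ≈ -0.75007*I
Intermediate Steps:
g = 56 (g = 25 + 31 = 56)
d(T) = 5/T
r(j, f) = 8 - 48*j
F(B) = 56
R = I*√5574 (R = √(-4094 + (8 - 48*31)) = √(-4094 + (8 - 1488)) = √(-4094 - 1480) = √(-5574) = I*√5574 ≈ 74.659*I)
F(d(1))/R = 56/((I*√5574)) = 56*(-I*√5574/5574) = -28*I*√5574/2787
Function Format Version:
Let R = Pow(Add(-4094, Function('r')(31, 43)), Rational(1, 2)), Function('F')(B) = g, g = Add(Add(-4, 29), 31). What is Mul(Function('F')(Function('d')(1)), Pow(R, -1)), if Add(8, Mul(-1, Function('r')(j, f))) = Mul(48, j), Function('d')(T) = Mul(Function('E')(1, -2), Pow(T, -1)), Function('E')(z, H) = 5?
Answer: Mul(Rational(-28, 2787), I, Pow(5574, Rational(1, 2))) ≈ Mul(-0.75007, I)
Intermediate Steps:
g = 56 (g = Add(25, 31) = 56)
Function('d')(T) = Mul(5, Pow(T, -1))
Function('r')(j, f) = Add(8, Mul(-48, j)) (Function('r')(j, f) = Add(8, Mul(-1, Mul(48, j))) = Add(8, Mul(-48, j)))
Function('F')(B) = 56
R = Mul(I, Pow(5574, Rational(1, 2))) (R = Pow(Add(-4094, Add(8, Mul(-48, 31))), Rational(1, 2)) = Pow(Add(-4094, Add(8, -1488)), Rational(1, 2)) = Pow(Add(-4094, -1480), Rational(1, 2)) = Pow(-5574, Rational(1, 2)) = Mul(I, Pow(5574, Rational(1, 2))) ≈ Mul(74.659, I))
Mul(Function('F')(Function('d')(1)), Pow(R, -1)) = Mul(56, Pow(Mul(I, Pow(5574, Rational(1, 2))), -1)) = Mul(56, Mul(Rational(-1, 5574), I, Pow(5574, Rational(1, 2)))) = Mul(Rational(-28, 2787), I, Pow(5574, Rational(1, 2)))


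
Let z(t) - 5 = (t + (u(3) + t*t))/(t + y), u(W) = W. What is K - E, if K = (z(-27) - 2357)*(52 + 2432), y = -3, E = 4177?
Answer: -5904919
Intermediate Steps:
z(t) = 5 + (3 + t + t**2)/(-3 + t) (z(t) = 5 + (t + (3 + t*t))/(t - 3) = 5 + (t + (3 + t**2))/(-3 + t) = 5 + (3 + t + t**2)/(-3 + t))
K = -5900742 (K = ((-12 + (-27)**2 + 6*(-27))/(-3 - 27) - 2357)*(52 + 2432) = ((-12 + 729 - 162)/(-30) - 2357)*2484 = (-1/30*555 - 2357)*2484 = (-37/2 - 2357)*2484 = -4751/2*2484 = -5900742)
K - E = -5900742 - 1*4177 = -5900742 - 4177 = -5904919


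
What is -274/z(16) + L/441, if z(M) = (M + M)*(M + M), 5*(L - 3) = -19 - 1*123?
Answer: -367109/1128960 ≈ -0.32517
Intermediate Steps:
L = -127/5 (L = 3 + (-19 - 1*123)/5 = 3 + (-19 - 123)/5 = 3 + (1/5)*(-142) = 3 - 142/5 = -127/5 ≈ -25.400)
z(M) = 4*M**2 (z(M) = (2*M)*(2*M) = 4*M**2)
-274/z(16) + L/441 = -274/(4*16**2) - 127/5/441 = -274/(4*256) - 127/5*1/441 = -274/1024 - 127/2205 = -274*1/1024 - 127/2205 = -137/512 - 127/2205 = -367109/1128960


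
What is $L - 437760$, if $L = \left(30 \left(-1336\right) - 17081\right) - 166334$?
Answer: $-661255$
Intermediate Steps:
$L = -223495$ ($L = \left(-40080 - 17081\right) - 166334 = -57161 - 166334 = -223495$)
$L - 437760 = -223495 - 437760 = -661255$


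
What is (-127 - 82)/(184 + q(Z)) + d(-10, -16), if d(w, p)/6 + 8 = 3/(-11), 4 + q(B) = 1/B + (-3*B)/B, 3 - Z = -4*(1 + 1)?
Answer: -1088897/21428 ≈ -50.817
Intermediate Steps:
Z = 11 (Z = 3 - (-4)*(1 + 1) = 3 - (-4)*2 = 3 - 1*(-8) = 3 + 8 = 11)
q(B) = -7 + 1/B (q(B) = -4 + (1/B + (-3*B)/B) = -4 + (1/B - 3) = -4 + (-3 + 1/B) = -7 + 1/B)
d(w, p) = -546/11 (d(w, p) = -48 + 6*(3/(-11)) = -48 + 6*(3*(-1/11)) = -48 + 6*(-3/11) = -48 - 18/11 = -546/11)
(-127 - 82)/(184 + q(Z)) + d(-10, -16) = (-127 - 82)/(184 + (-7 + 1/11)) - 546/11 = -209/(184 + (-7 + 1/11)) - 546/11 = -209/(184 - 76/11) - 546/11 = -209/1948/11 - 546/11 = -209*11/1948 - 546/11 = -2299/1948 - 546/11 = -1088897/21428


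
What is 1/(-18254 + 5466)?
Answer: -1/12788 ≈ -7.8198e-5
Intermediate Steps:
1/(-18254 + 5466) = 1/(-12788) = -1/12788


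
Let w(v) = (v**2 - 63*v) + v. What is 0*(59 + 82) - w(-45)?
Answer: -4815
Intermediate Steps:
w(v) = v**2 - 62*v
0*(59 + 82) - w(-45) = 0*(59 + 82) - (-45)*(-62 - 45) = 0*141 - (-45)*(-107) = 0 - 1*4815 = 0 - 4815 = -4815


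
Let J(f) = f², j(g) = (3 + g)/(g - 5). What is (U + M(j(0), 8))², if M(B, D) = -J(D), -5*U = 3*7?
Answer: 116281/25 ≈ 4651.2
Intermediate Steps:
j(g) = (3 + g)/(-5 + g)
U = -21/5 (U = -3*7/5 = -⅕*21 = -21/5 ≈ -4.2000)
M(B, D) = -D²
(U + M(j(0), 8))² = (-21/5 - 1*8²)² = (-21/5 - 1*64)² = (-21/5 - 64)² = (-341/5)² = 116281/25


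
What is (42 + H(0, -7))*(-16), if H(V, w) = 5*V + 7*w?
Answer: 112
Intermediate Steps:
(42 + H(0, -7))*(-16) = (42 + (5*0 + 7*(-7)))*(-16) = (42 + (0 - 49))*(-16) = (42 - 49)*(-16) = -7*(-16) = 112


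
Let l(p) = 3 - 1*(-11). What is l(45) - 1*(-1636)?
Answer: 1650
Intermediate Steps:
l(p) = 14 (l(p) = 3 + 11 = 14)
l(45) - 1*(-1636) = 14 - 1*(-1636) = 14 + 1636 = 1650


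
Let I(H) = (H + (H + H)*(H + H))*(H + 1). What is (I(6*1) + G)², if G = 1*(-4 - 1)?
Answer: 1092025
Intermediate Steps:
G = -5 (G = 1*(-5) = -5)
I(H) = (1 + H)*(H + 4*H²) (I(H) = (H + (2*H)*(2*H))*(1 + H) = (H + 4*H²)*(1 + H) = (1 + H)*(H + 4*H²))
(I(6*1) + G)² = ((6*1)*(1 + 4*(6*1)² + 5*(6*1)) - 5)² = (6*(1 + 4*6² + 5*6) - 5)² = (6*(1 + 4*36 + 30) - 5)² = (6*(1 + 144 + 30) - 5)² = (6*175 - 5)² = (1050 - 5)² = 1045² = 1092025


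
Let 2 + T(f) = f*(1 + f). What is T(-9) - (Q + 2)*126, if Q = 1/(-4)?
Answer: -301/2 ≈ -150.50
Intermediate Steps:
T(f) = -2 + f*(1 + f)
Q = -¼ ≈ -0.25000
T(-9) - (Q + 2)*126 = (-2 - 9 + (-9)²) - (-¼ + 2)*126 = (-2 - 9 + 81) - 1*7/4*126 = 70 - 7/4*126 = 70 - 441/2 = -301/2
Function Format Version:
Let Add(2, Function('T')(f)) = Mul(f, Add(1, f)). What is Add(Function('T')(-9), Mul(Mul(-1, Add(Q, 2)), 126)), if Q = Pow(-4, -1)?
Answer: Rational(-301, 2) ≈ -150.50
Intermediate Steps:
Function('T')(f) = Add(-2, Mul(f, Add(1, f)))
Q = Rational(-1, 4) ≈ -0.25000
Add(Function('T')(-9), Mul(Mul(-1, Add(Q, 2)), 126)) = Add(Add(-2, -9, Pow(-9, 2)), Mul(Mul(-1, Add(Rational(-1, 4), 2)), 126)) = Add(Add(-2, -9, 81), Mul(Mul(-1, Rational(7, 4)), 126)) = Add(70, Mul(Rational(-7, 4), 126)) = Add(70, Rational(-441, 2)) = Rational(-301, 2)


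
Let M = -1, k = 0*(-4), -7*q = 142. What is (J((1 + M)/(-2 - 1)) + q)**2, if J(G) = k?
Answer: 20164/49 ≈ 411.51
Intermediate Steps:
q = -142/7 (q = -1/7*142 = -142/7 ≈ -20.286)
k = 0
J(G) = 0
(J((1 + M)/(-2 - 1)) + q)**2 = (0 - 142/7)**2 = (-142/7)**2 = 20164/49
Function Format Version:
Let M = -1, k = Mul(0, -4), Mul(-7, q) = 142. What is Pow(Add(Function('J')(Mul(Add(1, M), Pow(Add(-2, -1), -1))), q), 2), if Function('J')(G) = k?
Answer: Rational(20164, 49) ≈ 411.51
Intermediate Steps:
q = Rational(-142, 7) (q = Mul(Rational(-1, 7), 142) = Rational(-142, 7) ≈ -20.286)
k = 0
Function('J')(G) = 0
Pow(Add(Function('J')(Mul(Add(1, M), Pow(Add(-2, -1), -1))), q), 2) = Pow(Add(0, Rational(-142, 7)), 2) = Pow(Rational(-142, 7), 2) = Rational(20164, 49)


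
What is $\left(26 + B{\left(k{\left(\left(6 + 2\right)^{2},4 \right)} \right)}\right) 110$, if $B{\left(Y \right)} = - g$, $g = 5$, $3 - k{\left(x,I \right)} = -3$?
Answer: $2310$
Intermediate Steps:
$k{\left(x,I \right)} = 6$ ($k{\left(x,I \right)} = 3 - -3 = 3 + 3 = 6$)
$B{\left(Y \right)} = -5$ ($B{\left(Y \right)} = \left(-1\right) 5 = -5$)
$\left(26 + B{\left(k{\left(\left(6 + 2\right)^{2},4 \right)} \right)}\right) 110 = \left(26 - 5\right) 110 = 21 \cdot 110 = 2310$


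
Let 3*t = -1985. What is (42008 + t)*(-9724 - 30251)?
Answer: -1652819675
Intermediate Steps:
t = -1985/3 (t = (⅓)*(-1985) = -1985/3 ≈ -661.67)
(42008 + t)*(-9724 - 30251) = (42008 - 1985/3)*(-9724 - 30251) = (124039/3)*(-39975) = -1652819675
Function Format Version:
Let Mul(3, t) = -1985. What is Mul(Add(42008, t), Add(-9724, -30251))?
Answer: -1652819675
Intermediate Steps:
t = Rational(-1985, 3) (t = Mul(Rational(1, 3), -1985) = Rational(-1985, 3) ≈ -661.67)
Mul(Add(42008, t), Add(-9724, -30251)) = Mul(Add(42008, Rational(-1985, 3)), Add(-9724, -30251)) = Mul(Rational(124039, 3), -39975) = -1652819675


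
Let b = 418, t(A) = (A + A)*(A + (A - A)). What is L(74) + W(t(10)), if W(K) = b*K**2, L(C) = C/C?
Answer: 16720001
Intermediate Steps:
t(A) = 2*A**2 (t(A) = (2*A)*(A + 0) = (2*A)*A = 2*A**2)
L(C) = 1
W(K) = 418*K**2
L(74) + W(t(10)) = 1 + 418*(2*10**2)**2 = 1 + 418*(2*100)**2 = 1 + 418*200**2 = 1 + 418*40000 = 1 + 16720000 = 16720001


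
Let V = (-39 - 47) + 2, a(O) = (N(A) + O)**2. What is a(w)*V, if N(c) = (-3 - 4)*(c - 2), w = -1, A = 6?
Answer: -70644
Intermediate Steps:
N(c) = 14 - 7*c (N(c) = -7*(-2 + c) = 14 - 7*c)
a(O) = (-28 + O)**2 (a(O) = ((14 - 7*6) + O)**2 = ((14 - 42) + O)**2 = (-28 + O)**2)
V = -84 (V = -86 + 2 = -84)
a(w)*V = (-28 - 1)**2*(-84) = (-29)**2*(-84) = 841*(-84) = -70644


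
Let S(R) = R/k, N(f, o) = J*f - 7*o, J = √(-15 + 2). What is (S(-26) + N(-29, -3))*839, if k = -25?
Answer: 462289/25 - 24331*I*√13 ≈ 18492.0 - 87727.0*I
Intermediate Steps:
J = I*√13 (J = √(-13) = I*√13 ≈ 3.6056*I)
N(f, o) = -7*o + I*f*√13 (N(f, o) = (I*√13)*f - 7*o = I*f*√13 - 7*o = -7*o + I*f*√13)
S(R) = -R/25 (S(R) = R/(-25) = R*(-1/25) = -R/25)
(S(-26) + N(-29, -3))*839 = (-1/25*(-26) + (-7*(-3) + I*(-29)*√13))*839 = (26/25 + (21 - 29*I*√13))*839 = (551/25 - 29*I*√13)*839 = 462289/25 - 24331*I*√13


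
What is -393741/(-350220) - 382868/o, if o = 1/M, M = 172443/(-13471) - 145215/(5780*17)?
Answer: 42238722745436489301/7726206105020 ≈ 5.4669e+6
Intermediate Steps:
M = -3780088089/264732092 (M = 172443*(-1/13471) - 145215/98260 = -172443/13471 - 145215*1/98260 = -172443/13471 - 29043/19652 = -3780088089/264732092 ≈ -14.279)
o = -264732092/3780088089 (o = 1/(-3780088089/264732092) = -264732092/3780088089 ≈ -0.070033)
-393741/(-350220) - 382868/o = -393741/(-350220) - 382868/(-264732092/3780088089) = -393741*(-1/350220) - 382868*(-3780088089/264732092) = 131247/116740 + 361818691614813/66183023 = 42238722745436489301/7726206105020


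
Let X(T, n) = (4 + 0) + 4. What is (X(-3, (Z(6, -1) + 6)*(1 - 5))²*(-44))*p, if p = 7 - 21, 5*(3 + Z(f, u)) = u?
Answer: 39424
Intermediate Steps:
Z(f, u) = -3 + u/5
X(T, n) = 8 (X(T, n) = 4 + 4 = 8)
p = -14
(X(-3, (Z(6, -1) + 6)*(1 - 5))²*(-44))*p = (8²*(-44))*(-14) = (64*(-44))*(-14) = -2816*(-14) = 39424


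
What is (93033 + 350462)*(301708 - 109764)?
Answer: 85126204280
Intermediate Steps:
(93033 + 350462)*(301708 - 109764) = 443495*191944 = 85126204280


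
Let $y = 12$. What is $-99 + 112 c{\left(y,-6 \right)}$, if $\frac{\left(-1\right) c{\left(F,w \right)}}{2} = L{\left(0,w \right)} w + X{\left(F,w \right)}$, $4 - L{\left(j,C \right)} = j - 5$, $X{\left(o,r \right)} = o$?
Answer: $9309$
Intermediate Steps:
$L{\left(j,C \right)} = 9 - j$ ($L{\left(j,C \right)} = 4 - \left(j - 5\right) = 4 - \left(-5 + j\right) = 9 - j$)
$c{\left(F,w \right)} = - 18 w - 2 F$ ($c{\left(F,w \right)} = - 2 \left(\left(9 - 0\right) w + F\right) = - 2 \left(\left(9 + 0\right) w + F\right) = - 2 \left(9 w + F\right) = - 2 \left(F + 9 w\right) = - 18 w - 2 F$)
$-99 + 112 c{\left(y,-6 \right)} = -99 + 112 \left(\left(-18\right) \left(-6\right) - 24\right) = -99 + 112 \left(108 - 24\right) = -99 + 112 \cdot 84 = -99 + 9408 = 9309$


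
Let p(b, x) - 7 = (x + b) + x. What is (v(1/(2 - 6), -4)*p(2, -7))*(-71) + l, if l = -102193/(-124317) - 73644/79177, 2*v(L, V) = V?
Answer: -6989627313377/9843047109 ≈ -710.11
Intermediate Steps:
p(b, x) = 7 + b + 2*x (p(b, x) = 7 + ((x + b) + x) = 7 + ((b + x) + x) = 7 + (b + 2*x) = 7 + b + 2*x)
v(L, V) = V/2
l = -1063865987/9843047109 (l = -102193*(-1/124317) - 73644*1/79177 = 102193/124317 - 73644/79177 = -1063865987/9843047109 ≈ -0.10808)
(v(1/(2 - 6), -4)*p(2, -7))*(-71) + l = (((½)*(-4))*(7 + 2 + 2*(-7)))*(-71) - 1063865987/9843047109 = -2*(7 + 2 - 14)*(-71) - 1063865987/9843047109 = -2*(-5)*(-71) - 1063865987/9843047109 = 10*(-71) - 1063865987/9843047109 = -710 - 1063865987/9843047109 = -6989627313377/9843047109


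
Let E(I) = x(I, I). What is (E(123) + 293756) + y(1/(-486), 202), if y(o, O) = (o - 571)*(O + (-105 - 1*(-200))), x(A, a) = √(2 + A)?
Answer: 2235031/18 + 5*√5 ≈ 1.2418e+5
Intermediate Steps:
E(I) = √(2 + I)
y(o, O) = (-571 + o)*(95 + O) (y(o, O) = (-571 + o)*(O + (-105 + 200)) = (-571 + o)*(O + 95) = (-571 + o)*(95 + O))
(E(123) + 293756) + y(1/(-486), 202) = (√(2 + 123) + 293756) + (-54245 - 571*202 + 95/(-486) + 202/(-486)) = (√125 + 293756) + (-54245 - 115342 + 95*(-1/486) + 202*(-1/486)) = (5*√5 + 293756) + (-54245 - 115342 - 95/486 - 101/243) = (293756 + 5*√5) - 3052577/18 = 2235031/18 + 5*√5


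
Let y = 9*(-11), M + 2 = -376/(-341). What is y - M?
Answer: -33453/341 ≈ -98.103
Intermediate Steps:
M = -306/341 (M = -2 - 376/(-341) = -2 - 376*(-1/341) = -2 + 376/341 = -306/341 ≈ -0.89736)
y = -99
y - M = -99 - 1*(-306/341) = -99 + 306/341 = -33453/341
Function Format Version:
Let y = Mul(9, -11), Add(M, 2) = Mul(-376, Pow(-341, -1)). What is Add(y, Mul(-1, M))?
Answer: Rational(-33453, 341) ≈ -98.103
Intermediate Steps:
M = Rational(-306, 341) (M = Add(-2, Mul(-376, Pow(-341, -1))) = Add(-2, Mul(-376, Rational(-1, 341))) = Add(-2, Rational(376, 341)) = Rational(-306, 341) ≈ -0.89736)
y = -99
Add(y, Mul(-1, M)) = Add(-99, Mul(-1, Rational(-306, 341))) = Add(-99, Rational(306, 341)) = Rational(-33453, 341)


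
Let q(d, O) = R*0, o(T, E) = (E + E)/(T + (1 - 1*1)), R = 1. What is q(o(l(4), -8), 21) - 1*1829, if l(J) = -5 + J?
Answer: -1829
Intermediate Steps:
o(T, E) = 2*E/T (o(T, E) = (2*E)/(T + (1 - 1)) = (2*E)/(T + 0) = (2*E)/T = 2*E/T)
q(d, O) = 0 (q(d, O) = 1*0 = 0)
q(o(l(4), -8), 21) - 1*1829 = 0 - 1*1829 = 0 - 1829 = -1829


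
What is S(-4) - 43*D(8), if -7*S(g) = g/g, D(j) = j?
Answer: -2409/7 ≈ -344.14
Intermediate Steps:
S(g) = -⅐ (S(g) = -g/(7*g) = -⅐*1 = -⅐)
S(-4) - 43*D(8) = -⅐ - 43*8 = -⅐ - 344 = -2409/7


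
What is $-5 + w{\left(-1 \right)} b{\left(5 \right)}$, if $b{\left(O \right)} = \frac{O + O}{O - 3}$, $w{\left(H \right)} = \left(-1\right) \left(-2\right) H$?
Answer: $-15$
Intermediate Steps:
$w{\left(H \right)} = 2 H$
$b{\left(O \right)} = \frac{2 O}{-3 + O}$
$-5 + w{\left(-1 \right)} b{\left(5 \right)} = -5 + 2 \left(-1\right) 2 \cdot 5 \frac{1}{-3 + 5} = -5 - 2 \cdot 2 \cdot 5 \cdot \frac{1}{2} = -5 - 10 = -15$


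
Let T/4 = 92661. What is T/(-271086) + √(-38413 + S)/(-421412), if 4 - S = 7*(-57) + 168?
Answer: -61774/45181 - 3*I*√4242/421412 ≈ -1.3673 - 0.00046366*I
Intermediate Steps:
T = 370644 (T = 4*92661 = 370644)
S = 235 (S = 4 - (7*(-57) + 168) = 4 - (-399 + 168) = 4 - 1*(-231) = 4 + 231 = 235)
T/(-271086) + √(-38413 + S)/(-421412) = 370644/(-271086) + √(-38413 + 235)/(-421412) = 370644*(-1/271086) + √(-38178)*(-1/421412) = -61774/45181 + (3*I*√4242)*(-1/421412) = -61774/45181 - 3*I*√4242/421412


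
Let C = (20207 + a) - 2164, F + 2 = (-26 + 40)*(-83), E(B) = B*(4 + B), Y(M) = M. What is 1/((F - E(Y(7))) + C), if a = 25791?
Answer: 1/42593 ≈ 2.3478e-5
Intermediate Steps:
F = -1164 (F = -2 + (-26 + 40)*(-83) = -2 + 14*(-83) = -2 - 1162 = -1164)
C = 43834 (C = (20207 + 25791) - 2164 = 45998 - 2164 = 43834)
1/((F - E(Y(7))) + C) = 1/((-1164 - 7*(4 + 7)) + 43834) = 1/((-1164 - 7*11) + 43834) = 1/((-1164 - 1*77) + 43834) = 1/((-1164 - 77) + 43834) = 1/(-1241 + 43834) = 1/42593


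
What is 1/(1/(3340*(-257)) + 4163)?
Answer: 858380/3573435939 ≈ 0.00024021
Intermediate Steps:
1/(1/(3340*(-257)) + 4163) = 1/((1/3340)*(-1/257) + 4163) = 1/(-1/858380 + 4163) = 1/(3573435939/858380) = 858380/3573435939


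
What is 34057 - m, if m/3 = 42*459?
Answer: -23777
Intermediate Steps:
m = 57834 (m = 3*(42*459) = 3*19278 = 57834)
34057 - m = 34057 - 1*57834 = 34057 - 57834 = -23777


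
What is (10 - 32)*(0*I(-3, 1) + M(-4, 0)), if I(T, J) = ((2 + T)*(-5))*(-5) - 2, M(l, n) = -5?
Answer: 110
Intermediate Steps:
I(T, J) = 48 + 25*T (I(T, J) = (-10 - 5*T)*(-5) - 2 = (50 + 25*T) - 2 = 48 + 25*T)
(10 - 32)*(0*I(-3, 1) + M(-4, 0)) = (10 - 32)*(0*(48 + 25*(-3)) - 5) = -22*(0*(48 - 75) - 5) = -22*(0*(-27) - 5) = -22*(0 - 5) = -22*(-5) = 110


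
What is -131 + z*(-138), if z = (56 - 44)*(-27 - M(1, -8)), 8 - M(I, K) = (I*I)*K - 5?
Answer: 79357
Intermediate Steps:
M(I, K) = 13 - K*I² (M(I, K) = 8 - ((I*I)*K - 5) = 8 - (I²*K - 5) = 8 - (K*I² - 5) = 8 - (-5 + K*I²) = 8 + (5 - K*I²) = 13 - K*I²)
z = -576 (z = (56 - 44)*(-27 - (13 - 1*(-8)*1²)) = 12*(-27 - (13 - 1*(-8)*1)) = 12*(-27 - (13 + 8)) = 12*(-27 - 1*21) = 12*(-27 - 21) = 12*(-48) = -576)
-131 + z*(-138) = -131 - 576*(-138) = -131 + 79488 = 79357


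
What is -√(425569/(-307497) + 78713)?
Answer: -16*√29072382891729/307497 ≈ -280.56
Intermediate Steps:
-√(425569/(-307497) + 78713) = -√(425569*(-1/307497) + 78713) = -√(-425569/307497 + 78713) = -√(24203585792/307497) = -16*√29072382891729/307497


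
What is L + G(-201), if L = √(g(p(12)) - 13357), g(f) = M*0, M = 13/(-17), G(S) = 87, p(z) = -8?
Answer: 87 + 19*I*√37 ≈ 87.0 + 115.57*I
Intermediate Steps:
M = -13/17 (M = 13*(-1/17) = -13/17 ≈ -0.76471)
g(f) = 0 (g(f) = -13/17*0 = 0)
L = 19*I*√37 (L = √(0 - 13357) = √(-13357) = 19*I*√37 ≈ 115.57*I)
L + G(-201) = 19*I*√37 + 87 = 87 + 19*I*√37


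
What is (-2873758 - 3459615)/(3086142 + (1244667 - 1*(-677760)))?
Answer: -6333373/5008569 ≈ -1.2645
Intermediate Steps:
(-2873758 - 3459615)/(3086142 + (1244667 - 1*(-677760))) = -6333373/(3086142 + (1244667 + 677760)) = -6333373/(3086142 + 1922427) = -6333373/5008569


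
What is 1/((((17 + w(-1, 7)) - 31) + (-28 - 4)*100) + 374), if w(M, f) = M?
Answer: -1/2841 ≈ -0.00035199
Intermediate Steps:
1/((((17 + w(-1, 7)) - 31) + (-28 - 4)*100) + 374) = 1/((((17 - 1) - 31) + (-28 - 4)*100) + 374) = 1/(((16 - 31) - 32*100) + 374) = 1/((-15 - 3200) + 374) = 1/(-3215 + 374) = 1/(-2841) = -1/2841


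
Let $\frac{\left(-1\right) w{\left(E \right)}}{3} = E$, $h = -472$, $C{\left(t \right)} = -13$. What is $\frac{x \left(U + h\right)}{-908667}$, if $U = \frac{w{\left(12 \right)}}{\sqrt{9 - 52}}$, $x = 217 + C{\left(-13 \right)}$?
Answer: $\frac{1888}{17817} - \frac{48 i \sqrt{43}}{255377} \approx 0.10597 - 0.0012325 i$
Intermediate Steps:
$w{\left(E \right)} = - 3 E$
$x = 204$ ($x = 217 - 13 = 204$)
$U = \frac{36 i \sqrt{43}}{43}$ ($U = \frac{\left(-3\right) 12}{\sqrt{9 - 52}} = - \frac{36}{\sqrt{-43}} = - \frac{36}{i \sqrt{43}} = - 36 \left(- \frac{i \sqrt{43}}{43}\right) = \frac{36 i \sqrt{43}}{43} \approx 5.49 i$)
$\frac{x \left(U + h\right)}{-908667} = \frac{204 \left(\frac{36 i \sqrt{43}}{43} - 472\right)}{-908667} = 204 \left(-472 + \frac{36 i \sqrt{43}}{43}\right) \left(- \frac{1}{908667}\right) = \left(-96288 + \frac{7344 i \sqrt{43}}{43}\right) \left(- \frac{1}{908667}\right) = \frac{1888}{17817} - \frac{48 i \sqrt{43}}{255377}$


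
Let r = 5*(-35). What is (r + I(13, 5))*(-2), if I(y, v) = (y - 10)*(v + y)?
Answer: 242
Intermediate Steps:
I(y, v) = (-10 + y)*(v + y)
r = -175
(r + I(13, 5))*(-2) = (-175 + (13**2 - 10*5 - 10*13 + 5*13))*(-2) = (-175 + (169 - 50 - 130 + 65))*(-2) = (-175 + 54)*(-2) = -121*(-2) = 242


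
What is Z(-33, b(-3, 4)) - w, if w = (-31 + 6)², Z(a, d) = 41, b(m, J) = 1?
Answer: -584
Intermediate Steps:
w = 625 (w = (-25)² = 625)
Z(-33, b(-3, 4)) - w = 41 - 1*625 = 41 - 625 = -584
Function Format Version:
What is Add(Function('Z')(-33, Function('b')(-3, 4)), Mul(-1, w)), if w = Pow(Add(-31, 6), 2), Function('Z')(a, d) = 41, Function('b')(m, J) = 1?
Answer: -584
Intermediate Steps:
w = 625 (w = Pow(-25, 2) = 625)
Add(Function('Z')(-33, Function('b')(-3, 4)), Mul(-1, w)) = Add(41, Mul(-1, 625)) = Add(41, -625) = -584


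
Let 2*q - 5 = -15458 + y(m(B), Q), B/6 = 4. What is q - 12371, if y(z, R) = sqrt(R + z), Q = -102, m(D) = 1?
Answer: -40195/2 + I*sqrt(101)/2 ≈ -20098.0 + 5.0249*I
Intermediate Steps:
B = 24 (B = 6*4 = 24)
q = -15453/2 + I*sqrt(101)/2 (q = 5/2 + (-15458 + sqrt(-102 + 1))/2 = 5/2 + (-15458 + sqrt(-101))/2 = 5/2 + (-15458 + I*sqrt(101))/2 = 5/2 + (-7729 + I*sqrt(101)/2) = -15453/2 + I*sqrt(101)/2 ≈ -7726.5 + 5.0249*I)
q - 12371 = (-15453/2 + I*sqrt(101)/2) - 12371 = -40195/2 + I*sqrt(101)/2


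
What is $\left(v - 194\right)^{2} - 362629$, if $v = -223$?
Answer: $-188740$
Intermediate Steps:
$\left(v - 194\right)^{2} - 362629 = \left(-223 - 194\right)^{2} - 362629 = \left(-417\right)^{2} - 362629 = 173889 - 362629 = -188740$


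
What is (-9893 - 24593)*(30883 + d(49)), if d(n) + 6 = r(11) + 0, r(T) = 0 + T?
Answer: -1065203568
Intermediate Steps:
r(T) = T
d(n) = 5 (d(n) = -6 + (11 + 0) = -6 + 11 = 5)
(-9893 - 24593)*(30883 + d(49)) = (-9893 - 24593)*(30883 + 5) = -34486*30888 = -1065203568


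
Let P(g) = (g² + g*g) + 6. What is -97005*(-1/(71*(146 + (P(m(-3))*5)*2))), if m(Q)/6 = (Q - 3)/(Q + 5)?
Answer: 97005/474706 ≈ 0.20435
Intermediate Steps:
m(Q) = 6*(-3 + Q)/(5 + Q) (m(Q) = 6*((Q - 3)/(Q + 5)) = 6*((-3 + Q)/(5 + Q)) = 6*(-3 + Q)/(5 + Q))
P(g) = 6 + 2*g² (P(g) = (g² + g²) + 6 = 2*g² + 6 = 6 + 2*g²)
-97005*(-1/(71*(146 + (P(m(-3))*5)*2))) = -97005*(-1/(71*(146 + ((6 + 2*(6*(-3 - 3)/(5 - 3))²)*5)*2))) = -97005*(-1/(71*(146 + ((6 + 2*(6*(-6)/2)²)*5)*2))) = -97005*(-1/(71*(146 + ((6 + 2*(6*(½)*(-6))²)*5)*2))) = -97005*(-1/(71*(146 + ((6 + 2*(-18)²)*5)*2))) = -97005*(-1/(71*(146 + ((6 + 2*324)*5)*2))) = -97005*(-1/(71*(146 + ((6 + 648)*5)*2))) = -97005*(-1/(71*(146 + (654*5)*2))) = -97005*(-1/(71*(146 + 3270*2))) = -97005*(-1/(71*(146 + 6540))) = -97005/((-71*6686)) = -97005/(-474706) = -97005*(-1/474706) = 97005/474706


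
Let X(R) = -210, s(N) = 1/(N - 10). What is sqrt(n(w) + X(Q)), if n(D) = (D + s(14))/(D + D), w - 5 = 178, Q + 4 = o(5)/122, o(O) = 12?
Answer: I*sqrt(112254762)/732 ≈ 14.474*I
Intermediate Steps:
s(N) = 1/(-10 + N)
Q = -238/61 (Q = -4 + 12/122 = -4 + 12*(1/122) = -4 + 6/61 = -238/61 ≈ -3.9016)
w = 183 (w = 5 + 178 = 183)
n(D) = (1/4 + D)/(2*D) (n(D) = (D + 1/(-10 + 14))/(D + D) = (D + 1/4)/((2*D)) = (D + 1/4)*(1/(2*D)) = (1/4 + D)*(1/(2*D)) = (1/4 + D)/(2*D))
sqrt(n(w) + X(Q)) = sqrt((1/8)*(1 + 4*183)/183 - 210) = sqrt((1/8)*(1/183)*(1 + 732) - 210) = sqrt((1/8)*(1/183)*733 - 210) = sqrt(733/1464 - 210) = sqrt(-306707/1464) = I*sqrt(112254762)/732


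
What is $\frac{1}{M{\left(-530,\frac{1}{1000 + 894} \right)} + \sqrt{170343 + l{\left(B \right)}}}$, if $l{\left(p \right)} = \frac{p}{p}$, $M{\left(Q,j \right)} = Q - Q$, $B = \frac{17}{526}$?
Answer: $\frac{\sqrt{42586}}{85172} \approx 0.0024229$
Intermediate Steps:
$B = \frac{17}{526}$ ($B = 17 \cdot \frac{1}{526} = \frac{17}{526} \approx 0.032319$)
$M{\left(Q,j \right)} = 0$
$l{\left(p \right)} = 1$
$\frac{1}{M{\left(-530,\frac{1}{1000 + 894} \right)} + \sqrt{170343 + l{\left(B \right)}}} = \frac{1}{0 + \sqrt{170343 + 1}} = \frac{1}{0 + \sqrt{170344}} = \frac{1}{0 + 2 \sqrt{42586}} = \frac{1}{2 \sqrt{42586}} = \frac{\sqrt{42586}}{85172}$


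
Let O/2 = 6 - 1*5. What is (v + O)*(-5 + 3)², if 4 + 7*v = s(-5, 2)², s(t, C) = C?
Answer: 8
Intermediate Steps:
O = 2 (O = 2*(6 - 1*5) = 2*(6 - 5) = 2*1 = 2)
v = 0 (v = -4/7 + (⅐)*2² = -4/7 + (⅐)*4 = -4/7 + 4/7 = 0)
(v + O)*(-5 + 3)² = (0 + 2)*(-5 + 3)² = 2*(-2)² = 2*4 = 8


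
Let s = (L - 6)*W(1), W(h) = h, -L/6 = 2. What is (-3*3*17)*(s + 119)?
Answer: -15453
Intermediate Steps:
L = -12 (L = -6*2 = -12)
s = -18 (s = (-12 - 6)*1 = -18*1 = -18)
(-3*3*17)*(s + 119) = (-3*3*17)*(-18 + 119) = -9*17*101 = -153*101 = -15453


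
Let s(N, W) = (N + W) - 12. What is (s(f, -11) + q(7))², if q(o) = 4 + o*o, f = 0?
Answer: 900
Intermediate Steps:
s(N, W) = -12 + N + W
q(o) = 4 + o²
(s(f, -11) + q(7))² = ((-12 + 0 - 11) + (4 + 7²))² = (-23 + (4 + 49))² = (-23 + 53)² = 30² = 900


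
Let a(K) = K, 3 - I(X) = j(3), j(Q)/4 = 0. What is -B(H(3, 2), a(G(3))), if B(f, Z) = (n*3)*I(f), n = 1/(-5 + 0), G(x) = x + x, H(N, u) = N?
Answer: 9/5 ≈ 1.8000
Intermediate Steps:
j(Q) = 0 (j(Q) = 4*0 = 0)
I(X) = 3 (I(X) = 3 - 1*0 = 3 + 0 = 3)
G(x) = 2*x
n = -⅕ (n = 1/(-5) = -⅕ ≈ -0.20000)
B(f, Z) = -9/5 (B(f, Z) = -⅕*3*3 = -⅗*3 = -9/5)
-B(H(3, 2), a(G(3))) = -1*(-9/5) = 9/5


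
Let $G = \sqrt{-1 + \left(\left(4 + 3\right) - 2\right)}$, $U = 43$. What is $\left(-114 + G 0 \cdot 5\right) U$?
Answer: $-4902$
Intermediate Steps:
$G = 2$ ($G = \sqrt{-1 + \left(7 - 2\right)} = \sqrt{-1 + 5} = \sqrt{4} = 2$)
$\left(-114 + G 0 \cdot 5\right) U = \left(-114 + 2 \cdot 0 \cdot 5\right) 43 = \left(-114 + 0 \cdot 5\right) 43 = \left(-114 + 0\right) 43 = \left(-114\right) 43 = -4902$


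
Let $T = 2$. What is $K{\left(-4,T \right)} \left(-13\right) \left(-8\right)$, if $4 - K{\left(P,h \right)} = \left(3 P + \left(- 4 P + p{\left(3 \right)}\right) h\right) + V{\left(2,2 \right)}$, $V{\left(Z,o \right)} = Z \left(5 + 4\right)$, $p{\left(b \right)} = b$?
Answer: $-4160$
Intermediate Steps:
$V{\left(Z,o \right)} = 9 Z$ ($V{\left(Z,o \right)} = Z 9 = 9 Z$)
$K{\left(P,h \right)} = -14 - 3 P - h \left(3 - 4 P\right)$ ($K{\left(P,h \right)} = 4 - \left(\left(3 P + \left(- 4 P + 3\right) h\right) + 9 \cdot 2\right) = 4 - \left(\left(3 P + \left(3 - 4 P\right) h\right) + 18\right) = 4 - \left(\left(3 P + h \left(3 - 4 P\right)\right) + 18\right) = 4 - \left(18 + 3 P + h \left(3 - 4 P\right)\right) = -14 - 3 P - h \left(3 - 4 P\right)$)
$K{\left(-4,T \right)} \left(-13\right) \left(-8\right) = \left(-14 - -12 - 6 + 4 \left(-4\right) 2\right) \left(-13\right) \left(-8\right) = \left(-14 + 12 - 6 - 32\right) \left(-13\right) \left(-8\right) = \left(-40\right) \left(-13\right) \left(-8\right) = 520 \left(-8\right) = -4160$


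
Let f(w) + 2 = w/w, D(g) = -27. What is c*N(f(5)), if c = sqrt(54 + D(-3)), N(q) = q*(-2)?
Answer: 6*sqrt(3) ≈ 10.392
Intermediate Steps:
f(w) = -1 (f(w) = -2 + w/w = -2 + 1 = -1)
N(q) = -2*q
c = 3*sqrt(3) (c = sqrt(54 - 27) = sqrt(27) = 3*sqrt(3) ≈ 5.1962)
c*N(f(5)) = (3*sqrt(3))*(-2*(-1)) = (3*sqrt(3))*2 = 6*sqrt(3)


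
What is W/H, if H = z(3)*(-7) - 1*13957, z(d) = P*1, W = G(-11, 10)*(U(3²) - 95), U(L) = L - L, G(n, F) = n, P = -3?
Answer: -1045/13936 ≈ -0.074986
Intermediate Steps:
U(L) = 0
W = 1045 (W = -11*(0 - 95) = -11*(-95) = 1045)
z(d) = -3 (z(d) = -3*1 = -3)
H = -13936 (H = -3*(-7) - 1*13957 = 21 - 13957 = -13936)
W/H = 1045/(-13936) = 1045*(-1/13936) = -1045/13936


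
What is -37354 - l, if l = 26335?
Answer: -63689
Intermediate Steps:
-37354 - l = -37354 - 1*26335 = -37354 - 26335 = -63689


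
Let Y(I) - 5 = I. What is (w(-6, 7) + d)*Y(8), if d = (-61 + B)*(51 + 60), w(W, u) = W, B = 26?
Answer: -50583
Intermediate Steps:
d = -3885 (d = (-61 + 26)*(51 + 60) = -35*111 = -3885)
Y(I) = 5 + I
(w(-6, 7) + d)*Y(8) = (-6 - 3885)*(5 + 8) = -3891*13 = -50583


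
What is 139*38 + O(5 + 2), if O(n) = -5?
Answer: 5277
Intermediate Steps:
139*38 + O(5 + 2) = 139*38 - 5 = 5282 - 5 = 5277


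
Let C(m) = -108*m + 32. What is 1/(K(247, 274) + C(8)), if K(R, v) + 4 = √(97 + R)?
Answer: -209/174638 - √86/349276 ≈ -0.0012233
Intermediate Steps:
C(m) = 32 - 108*m
K(R, v) = -4 + √(97 + R)
1/(K(247, 274) + C(8)) = 1/((-4 + √(97 + 247)) + (32 - 108*8)) = 1/((-4 + √344) + (32 - 864)) = 1/((-4 + 2*√86) - 832) = 1/(-836 + 2*√86)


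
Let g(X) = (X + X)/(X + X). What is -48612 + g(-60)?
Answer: -48611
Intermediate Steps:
g(X) = 1 (g(X) = (2*X)/((2*X)) = (2*X)*(1/(2*X)) = 1)
-48612 + g(-60) = -48612 + 1 = -48611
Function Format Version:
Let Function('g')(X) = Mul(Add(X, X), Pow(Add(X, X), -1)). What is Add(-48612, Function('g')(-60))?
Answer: -48611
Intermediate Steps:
Function('g')(X) = 1 (Function('g')(X) = Mul(Mul(2, X), Pow(Mul(2, X), -1)) = Mul(Mul(2, X), Mul(Rational(1, 2), Pow(X, -1))) = 1)
Add(-48612, Function('g')(-60)) = Add(-48612, 1) = -48611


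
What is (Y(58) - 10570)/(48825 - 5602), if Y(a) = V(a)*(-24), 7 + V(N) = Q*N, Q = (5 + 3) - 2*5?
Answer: -7618/43223 ≈ -0.17625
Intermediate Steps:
Q = -2 (Q = 8 - 10 = -2)
V(N) = -7 - 2*N
Y(a) = 168 + 48*a (Y(a) = (-7 - 2*a)*(-24) = 168 + 48*a)
(Y(58) - 10570)/(48825 - 5602) = ((168 + 48*58) - 10570)/(48825 - 5602) = ((168 + 2784) - 10570)/43223 = (2952 - 10570)*(1/43223) = -7618*1/43223 = -7618/43223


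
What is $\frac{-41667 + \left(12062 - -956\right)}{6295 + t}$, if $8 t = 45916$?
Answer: $- \frac{57298}{24069} \approx -2.3806$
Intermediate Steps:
$t = \frac{11479}{2}$ ($t = \frac{1}{8} \cdot 45916 = \frac{11479}{2} \approx 5739.5$)
$\frac{-41667 + \left(12062 - -956\right)}{6295 + t} = \frac{-41667 + \left(12062 - -956\right)}{6295 + \frac{11479}{2}} = \frac{-41667 + \left(12062 + 956\right)}{\frac{24069}{2}} = \left(-41667 + 13018\right) \frac{2}{24069} = \left(-28649\right) \frac{2}{24069} = - \frac{57298}{24069}$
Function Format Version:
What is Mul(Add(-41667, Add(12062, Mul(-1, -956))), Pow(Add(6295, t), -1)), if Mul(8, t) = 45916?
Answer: Rational(-57298, 24069) ≈ -2.3806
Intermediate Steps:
t = Rational(11479, 2) (t = Mul(Rational(1, 8), 45916) = Rational(11479, 2) ≈ 5739.5)
Mul(Add(-41667, Add(12062, Mul(-1, -956))), Pow(Add(6295, t), -1)) = Mul(Add(-41667, Add(12062, Mul(-1, -956))), Pow(Add(6295, Rational(11479, 2)), -1)) = Mul(Add(-41667, Add(12062, 956)), Pow(Rational(24069, 2), -1)) = Mul(Add(-41667, 13018), Rational(2, 24069)) = Mul(-28649, Rational(2, 24069)) = Rational(-57298, 24069)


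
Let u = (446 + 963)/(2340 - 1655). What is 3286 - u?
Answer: 2249501/685 ≈ 3283.9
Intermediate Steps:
u = 1409/685 ≈ 2.0569
3286 - u = 3286 - 1*1409/685 = 3286 - 1409/685 = 2249501/685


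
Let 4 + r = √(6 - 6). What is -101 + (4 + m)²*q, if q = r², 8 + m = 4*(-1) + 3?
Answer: 299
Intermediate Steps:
r = -4 (r = -4 + √(6 - 6) = -4 + √0 = -4 + 0 = -4)
m = -9 (m = -8 + (4*(-1) + 3) = -8 + (-4 + 3) = -8 - 1 = -9)
q = 16 (q = (-4)² = 16)
-101 + (4 + m)²*q = -101 + (4 - 9)²*16 = -101 + (-5)²*16 = -101 + 25*16 = -101 + 400 = 299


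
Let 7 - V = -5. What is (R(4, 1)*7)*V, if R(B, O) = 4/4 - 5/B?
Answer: -21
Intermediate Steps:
V = 12 (V = 7 - 1*(-5) = 7 + 5 = 12)
R(B, O) = 1 - 5/B (R(B, O) = 4*(¼) - 5/B = 1 - 5/B)
(R(4, 1)*7)*V = (((-5 + 4)/4)*7)*12 = (((¼)*(-1))*7)*12 = -¼*7*12 = -7/4*12 = -21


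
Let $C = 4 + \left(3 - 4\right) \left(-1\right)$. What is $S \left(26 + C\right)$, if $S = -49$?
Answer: $-1519$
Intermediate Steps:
$C = 5$ ($C = 4 - -1 = 4 + 1 = 5$)
$S \left(26 + C\right) = - 49 \left(26 + 5\right) = \left(-49\right) 31 = -1519$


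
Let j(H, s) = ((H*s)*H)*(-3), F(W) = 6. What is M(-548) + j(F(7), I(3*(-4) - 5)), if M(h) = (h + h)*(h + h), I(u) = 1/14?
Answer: 8408458/7 ≈ 1.2012e+6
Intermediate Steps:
I(u) = 1/14
j(H, s) = -3*s*H² (j(H, s) = (s*H²)*(-3) = -3*s*H²)
M(h) = 4*h² (M(h) = (2*h)*(2*h) = 4*h²)
M(-548) + j(F(7), I(3*(-4) - 5)) = 4*(-548)² - 3*1/14*6² = 4*300304 - 3*1/14*36 = 1201216 - 54/7 = 8408458/7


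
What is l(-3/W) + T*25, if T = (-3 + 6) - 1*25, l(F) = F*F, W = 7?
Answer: -26941/49 ≈ -549.82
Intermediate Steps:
l(F) = F²
T = -22 (T = 3 - 25 = -22)
l(-3/W) + T*25 = (-3/7)² - 22*25 = (-3*⅐)² - 550 = (-3/7)² - 550 = 9/49 - 550 = -26941/49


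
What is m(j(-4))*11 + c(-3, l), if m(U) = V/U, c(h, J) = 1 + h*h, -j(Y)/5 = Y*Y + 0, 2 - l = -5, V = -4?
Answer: 211/20 ≈ 10.550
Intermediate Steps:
l = 7 (l = 2 - 1*(-5) = 2 + 5 = 7)
j(Y) = -5*Y² (j(Y) = -5*(Y*Y + 0) = -5*(Y² + 0) = -5*Y²)
c(h, J) = 1 + h²
m(U) = -4/U
m(j(-4))*11 + c(-3, l) = -4/((-5*(-4)²))*11 + (1 + (-3)²) = -4/((-5*16))*11 + (1 + 9) = -4/(-80)*11 + 10 = -4*(-1/80)*11 + 10 = (1/20)*11 + 10 = 11/20 + 10 = 211/20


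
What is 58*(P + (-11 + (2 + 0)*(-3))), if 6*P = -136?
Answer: -6902/3 ≈ -2300.7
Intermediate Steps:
P = -68/3 (P = (1/6)*(-136) = -68/3 ≈ -22.667)
58*(P + (-11 + (2 + 0)*(-3))) = 58*(-68/3 + (-11 + (2 + 0)*(-3))) = 58*(-68/3 + (-11 + 2*(-3))) = 58*(-68/3 + (-11 - 6)) = 58*(-68/3 - 17) = 58*(-119/3) = -6902/3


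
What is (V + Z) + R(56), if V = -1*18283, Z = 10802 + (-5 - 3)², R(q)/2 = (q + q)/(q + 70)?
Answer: -66737/9 ≈ -7415.2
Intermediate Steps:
R(q) = 4*q/(70 + q) (R(q) = 2*((q + q)/(q + 70)) = 2*((2*q)/(70 + q)) = 2*(2*q/(70 + q)) = 4*q/(70 + q))
Z = 10866 (Z = 10802 + (-8)² = 10802 + 64 = 10866)
V = -18283
(V + Z) + R(56) = (-18283 + 10866) + 4*56/(70 + 56) = -7417 + 4*56/126 = -7417 + 4*56*(1/126) = -7417 + 16/9 = -66737/9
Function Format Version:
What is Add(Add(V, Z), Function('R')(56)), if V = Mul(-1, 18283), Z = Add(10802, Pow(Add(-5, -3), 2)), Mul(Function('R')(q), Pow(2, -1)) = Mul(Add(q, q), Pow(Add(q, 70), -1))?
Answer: Rational(-66737, 9) ≈ -7415.2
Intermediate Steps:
Function('R')(q) = Mul(4, q, Pow(Add(70, q), -1)) (Function('R')(q) = Mul(2, Mul(Add(q, q), Pow(Add(q, 70), -1))) = Mul(2, Mul(Mul(2, q), Pow(Add(70, q), -1))) = Mul(2, Mul(2, q, Pow(Add(70, q), -1))) = Mul(4, q, Pow(Add(70, q), -1)))
Z = 10866 (Z = Add(10802, Pow(-8, 2)) = Add(10802, 64) = 10866)
V = -18283
Add(Add(V, Z), Function('R')(56)) = Add(Add(-18283, 10866), Mul(4, 56, Pow(Add(70, 56), -1))) = Add(-7417, Mul(4, 56, Pow(126, -1))) = Add(-7417, Mul(4, 56, Rational(1, 126))) = Add(-7417, Rational(16, 9)) = Rational(-66737, 9)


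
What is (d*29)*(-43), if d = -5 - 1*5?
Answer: 12470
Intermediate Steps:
d = -10 (d = -5 - 5 = -10)
(d*29)*(-43) = -10*29*(-43) = -290*(-43) = 12470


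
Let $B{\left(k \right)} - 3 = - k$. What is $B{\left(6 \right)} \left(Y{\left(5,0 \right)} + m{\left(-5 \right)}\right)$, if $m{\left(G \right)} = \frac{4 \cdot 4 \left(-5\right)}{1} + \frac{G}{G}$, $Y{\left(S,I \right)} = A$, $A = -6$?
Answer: $255$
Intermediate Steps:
$Y{\left(S,I \right)} = -6$
$B{\left(k \right)} = 3 - k$
$m{\left(G \right)} = -79$ ($m{\left(G \right)} = 16 \left(-5\right) 1 + 1 = \left(-80\right) 1 + 1 = -80 + 1 = -79$)
$B{\left(6 \right)} \left(Y{\left(5,0 \right)} + m{\left(-5 \right)}\right) = \left(3 - 6\right) \left(-6 - 79\right) = \left(3 - 6\right) \left(-85\right) = \left(-3\right) \left(-85\right) = 255$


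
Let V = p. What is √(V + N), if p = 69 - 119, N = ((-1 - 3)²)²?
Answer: √206 ≈ 14.353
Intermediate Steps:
N = 256 (N = ((-4)²)² = 16² = 256)
p = -50
V = -50
√(V + N) = √(-50 + 256) = √206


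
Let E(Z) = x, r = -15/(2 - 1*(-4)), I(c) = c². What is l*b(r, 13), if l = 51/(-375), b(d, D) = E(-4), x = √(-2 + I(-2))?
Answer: -17*√2/125 ≈ -0.19233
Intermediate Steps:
r = -5/2 (r = -15/(2 + 4) = -15/6 = -15*⅙ = -5/2 ≈ -2.5000)
x = √2 (x = √(-2 + (-2)²) = √(-2 + 4) = √2 ≈ 1.4142)
E(Z) = √2
b(d, D) = √2
l = -17/125 (l = 51*(-1/375) = -17/125 ≈ -0.13600)
l*b(r, 13) = -17*√2/125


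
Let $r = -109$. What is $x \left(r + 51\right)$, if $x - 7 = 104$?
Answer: $-6438$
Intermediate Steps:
$x = 111$ ($x = 7 + 104 = 111$)
$x \left(r + 51\right) = 111 \left(-109 + 51\right) = 111 \left(-58\right) = -6438$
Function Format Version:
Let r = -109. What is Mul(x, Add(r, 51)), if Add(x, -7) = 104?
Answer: -6438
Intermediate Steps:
x = 111 (x = Add(7, 104) = 111)
Mul(x, Add(r, 51)) = Mul(111, Add(-109, 51)) = Mul(111, -58) = -6438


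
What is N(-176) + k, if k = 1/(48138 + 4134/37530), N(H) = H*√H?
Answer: 6255/301103879 - 704*I*√11 ≈ 2.0774e-5 - 2334.9*I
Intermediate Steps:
N(H) = H^(3/2)
k = 6255/301103879 (k = 1/(48138 + 4134*(1/37530)) = 1/(48138 + 689/6255) = 1/(301103879/6255) = 6255/301103879 ≈ 2.0774e-5)
N(-176) + k = (-176)^(3/2) + 6255/301103879 = -704*I*√11 + 6255/301103879 = 6255/301103879 - 704*I*√11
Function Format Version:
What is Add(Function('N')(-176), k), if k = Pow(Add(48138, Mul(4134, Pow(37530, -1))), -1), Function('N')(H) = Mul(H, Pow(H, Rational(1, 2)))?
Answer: Add(Rational(6255, 301103879), Mul(-704, I, Pow(11, Rational(1, 2)))) ≈ Add(2.0774e-5, Mul(-2334.9, I))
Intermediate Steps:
Function('N')(H) = Pow(H, Rational(3, 2))
k = Rational(6255, 301103879) (k = Pow(Add(48138, Mul(4134, Rational(1, 37530))), -1) = Pow(Add(48138, Rational(689, 6255)), -1) = Pow(Rational(301103879, 6255), -1) = Rational(6255, 301103879) ≈ 2.0774e-5)
Add(Function('N')(-176), k) = Add(Pow(-176, Rational(3, 2)), Rational(6255, 301103879)) = Add(Mul(-704, I, Pow(11, Rational(1, 2))), Rational(6255, 301103879)) = Add(Rational(6255, 301103879), Mul(-704, I, Pow(11, Rational(1, 2))))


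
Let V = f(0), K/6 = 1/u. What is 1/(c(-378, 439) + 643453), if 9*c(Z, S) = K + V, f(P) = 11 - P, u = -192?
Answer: 32/20590535 ≈ 1.5541e-6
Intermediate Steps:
K = -1/32 (K = 6/(-192) = 6*(-1/192) = -1/32 ≈ -0.031250)
V = 11 (V = 11 - 1*0 = 11 + 0 = 11)
c(Z, S) = 39/32 (c(Z, S) = (-1/32 + 11)/9 = (⅑)*(351/32) = 39/32)
1/(c(-378, 439) + 643453) = 1/(39/32 + 643453) = 1/(20590535/32) = 32/20590535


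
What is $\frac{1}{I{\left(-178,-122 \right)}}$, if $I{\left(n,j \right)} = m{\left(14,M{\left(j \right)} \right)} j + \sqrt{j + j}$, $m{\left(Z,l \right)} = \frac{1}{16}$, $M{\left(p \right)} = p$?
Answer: $- \frac{8}{317} - \frac{128 i \sqrt{61}}{19337} \approx -0.025237 - 0.051699 i$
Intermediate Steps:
$m{\left(Z,l \right)} = \frac{1}{16}$
$I{\left(n,j \right)} = \frac{j}{16} + \sqrt{2} \sqrt{j}$ ($I{\left(n,j \right)} = \frac{j}{16} + \sqrt{j + j} = \frac{j}{16} + \sqrt{2 j} = \frac{j}{16} + \sqrt{2} \sqrt{j}$)
$\frac{1}{I{\left(-178,-122 \right)}} = \frac{1}{\frac{1}{16} \left(-122\right) + \sqrt{2} \sqrt{-122}} = \frac{1}{- \frac{61}{8} + \sqrt{2} i \sqrt{122}} = \frac{1}{- \frac{61}{8} + 2 i \sqrt{61}}$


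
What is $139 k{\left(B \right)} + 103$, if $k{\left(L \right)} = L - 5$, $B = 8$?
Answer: $520$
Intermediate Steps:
$k{\left(L \right)} = -5 + L$ ($k{\left(L \right)} = L - 5 = -5 + L$)
$139 k{\left(B \right)} + 103 = 139 \left(-5 + 8\right) + 103 = 139 \cdot 3 + 103 = 417 + 103 = 520$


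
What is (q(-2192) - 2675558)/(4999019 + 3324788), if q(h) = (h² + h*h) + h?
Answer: 6931978/8323807 ≈ 0.83279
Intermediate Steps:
q(h) = h + 2*h² (q(h) = (h² + h²) + h = 2*h² + h = h + 2*h²)
(q(-2192) - 2675558)/(4999019 + 3324788) = (-2192*(1 + 2*(-2192)) - 2675558)/(4999019 + 3324788) = (-2192*(1 - 4384) - 2675558)/8323807 = (-2192*(-4383) - 2675558)*(1/8323807) = (9607536 - 2675558)*(1/8323807) = 6931978*(1/8323807) = 6931978/8323807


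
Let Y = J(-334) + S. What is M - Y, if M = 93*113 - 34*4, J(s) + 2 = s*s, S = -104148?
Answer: 2967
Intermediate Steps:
J(s) = -2 + s² (J(s) = -2 + s*s = -2 + s²)
Y = 7406 (Y = (-2 + (-334)²) - 104148 = (-2 + 111556) - 104148 = 111554 - 104148 = 7406)
M = 10373 (M = 10509 - 136 = 10373)
M - Y = 10373 - 1*7406 = 10373 - 7406 = 2967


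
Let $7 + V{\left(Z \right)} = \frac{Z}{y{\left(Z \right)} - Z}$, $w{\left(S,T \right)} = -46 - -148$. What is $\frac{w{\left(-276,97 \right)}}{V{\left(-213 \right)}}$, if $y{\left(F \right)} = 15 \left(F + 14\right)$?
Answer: $- \frac{94248}{6397} \approx -14.733$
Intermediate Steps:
$y{\left(F \right)} = 210 + 15 F$ ($y{\left(F \right)} = 15 \left(14 + F\right) = 210 + 15 F$)
$w{\left(S,T \right)} = 102$ ($w{\left(S,T \right)} = -46 + 148 = 102$)
$V{\left(Z \right)} = -7 + \frac{Z}{210 + 14 Z}$ ($V{\left(Z \right)} = -7 + \frac{Z}{\left(210 + 15 Z\right) - Z} = -7 + \frac{Z}{210 + 14 Z}$)
$\frac{w{\left(-276,97 \right)}}{V{\left(-213 \right)}} = \frac{102}{\frac{1}{14} \frac{1}{15 - 213} \left(-1470 - -20661\right)} = \frac{102}{\frac{1}{14} \frac{1}{-198} \left(-1470 + 20661\right)} = \frac{102}{\frac{1}{14} \left(- \frac{1}{198}\right) 19191} = \frac{102}{- \frac{6397}{924}} = 102 \left(- \frac{924}{6397}\right) = - \frac{94248}{6397}$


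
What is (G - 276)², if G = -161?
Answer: 190969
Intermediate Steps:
(G - 276)² = (-161 - 276)² = (-437)² = 190969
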